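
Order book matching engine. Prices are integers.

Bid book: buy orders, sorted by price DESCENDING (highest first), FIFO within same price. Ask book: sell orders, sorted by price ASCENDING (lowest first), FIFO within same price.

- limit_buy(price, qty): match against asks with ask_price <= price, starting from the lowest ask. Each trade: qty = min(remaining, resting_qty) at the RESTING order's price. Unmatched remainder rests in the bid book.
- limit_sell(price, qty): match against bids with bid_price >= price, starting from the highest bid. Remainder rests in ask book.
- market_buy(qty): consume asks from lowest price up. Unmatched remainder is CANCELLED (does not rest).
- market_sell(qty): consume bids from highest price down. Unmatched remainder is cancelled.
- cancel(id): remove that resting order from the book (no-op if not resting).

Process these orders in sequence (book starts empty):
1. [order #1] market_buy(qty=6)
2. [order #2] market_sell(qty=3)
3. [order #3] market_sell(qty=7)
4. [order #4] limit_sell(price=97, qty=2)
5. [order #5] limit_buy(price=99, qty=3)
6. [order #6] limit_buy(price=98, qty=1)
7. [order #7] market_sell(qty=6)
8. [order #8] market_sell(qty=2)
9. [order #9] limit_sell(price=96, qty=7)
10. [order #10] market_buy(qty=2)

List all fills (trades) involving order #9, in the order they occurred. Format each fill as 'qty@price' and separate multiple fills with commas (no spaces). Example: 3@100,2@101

Answer: 2@96

Derivation:
After op 1 [order #1] market_buy(qty=6): fills=none; bids=[-] asks=[-]
After op 2 [order #2] market_sell(qty=3): fills=none; bids=[-] asks=[-]
After op 3 [order #3] market_sell(qty=7): fills=none; bids=[-] asks=[-]
After op 4 [order #4] limit_sell(price=97, qty=2): fills=none; bids=[-] asks=[#4:2@97]
After op 5 [order #5] limit_buy(price=99, qty=3): fills=#5x#4:2@97; bids=[#5:1@99] asks=[-]
After op 6 [order #6] limit_buy(price=98, qty=1): fills=none; bids=[#5:1@99 #6:1@98] asks=[-]
After op 7 [order #7] market_sell(qty=6): fills=#5x#7:1@99 #6x#7:1@98; bids=[-] asks=[-]
After op 8 [order #8] market_sell(qty=2): fills=none; bids=[-] asks=[-]
After op 9 [order #9] limit_sell(price=96, qty=7): fills=none; bids=[-] asks=[#9:7@96]
After op 10 [order #10] market_buy(qty=2): fills=#10x#9:2@96; bids=[-] asks=[#9:5@96]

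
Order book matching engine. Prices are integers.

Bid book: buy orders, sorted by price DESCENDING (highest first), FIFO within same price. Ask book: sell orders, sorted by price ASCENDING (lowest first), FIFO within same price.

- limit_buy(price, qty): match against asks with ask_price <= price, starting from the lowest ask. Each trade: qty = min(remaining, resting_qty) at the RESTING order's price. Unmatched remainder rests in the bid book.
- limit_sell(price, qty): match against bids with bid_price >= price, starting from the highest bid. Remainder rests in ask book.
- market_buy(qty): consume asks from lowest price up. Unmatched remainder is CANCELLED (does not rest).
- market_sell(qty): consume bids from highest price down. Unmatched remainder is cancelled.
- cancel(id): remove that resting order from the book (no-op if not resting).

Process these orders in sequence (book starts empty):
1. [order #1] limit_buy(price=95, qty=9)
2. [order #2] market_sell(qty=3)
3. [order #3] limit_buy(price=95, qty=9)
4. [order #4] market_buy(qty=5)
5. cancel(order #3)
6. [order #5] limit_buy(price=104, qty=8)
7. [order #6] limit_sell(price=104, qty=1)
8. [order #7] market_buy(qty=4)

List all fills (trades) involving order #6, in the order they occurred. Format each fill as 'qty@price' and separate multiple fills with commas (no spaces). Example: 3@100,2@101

After op 1 [order #1] limit_buy(price=95, qty=9): fills=none; bids=[#1:9@95] asks=[-]
After op 2 [order #2] market_sell(qty=3): fills=#1x#2:3@95; bids=[#1:6@95] asks=[-]
After op 3 [order #3] limit_buy(price=95, qty=9): fills=none; bids=[#1:6@95 #3:9@95] asks=[-]
After op 4 [order #4] market_buy(qty=5): fills=none; bids=[#1:6@95 #3:9@95] asks=[-]
After op 5 cancel(order #3): fills=none; bids=[#1:6@95] asks=[-]
After op 6 [order #5] limit_buy(price=104, qty=8): fills=none; bids=[#5:8@104 #1:6@95] asks=[-]
After op 7 [order #6] limit_sell(price=104, qty=1): fills=#5x#6:1@104; bids=[#5:7@104 #1:6@95] asks=[-]
After op 8 [order #7] market_buy(qty=4): fills=none; bids=[#5:7@104 #1:6@95] asks=[-]

Answer: 1@104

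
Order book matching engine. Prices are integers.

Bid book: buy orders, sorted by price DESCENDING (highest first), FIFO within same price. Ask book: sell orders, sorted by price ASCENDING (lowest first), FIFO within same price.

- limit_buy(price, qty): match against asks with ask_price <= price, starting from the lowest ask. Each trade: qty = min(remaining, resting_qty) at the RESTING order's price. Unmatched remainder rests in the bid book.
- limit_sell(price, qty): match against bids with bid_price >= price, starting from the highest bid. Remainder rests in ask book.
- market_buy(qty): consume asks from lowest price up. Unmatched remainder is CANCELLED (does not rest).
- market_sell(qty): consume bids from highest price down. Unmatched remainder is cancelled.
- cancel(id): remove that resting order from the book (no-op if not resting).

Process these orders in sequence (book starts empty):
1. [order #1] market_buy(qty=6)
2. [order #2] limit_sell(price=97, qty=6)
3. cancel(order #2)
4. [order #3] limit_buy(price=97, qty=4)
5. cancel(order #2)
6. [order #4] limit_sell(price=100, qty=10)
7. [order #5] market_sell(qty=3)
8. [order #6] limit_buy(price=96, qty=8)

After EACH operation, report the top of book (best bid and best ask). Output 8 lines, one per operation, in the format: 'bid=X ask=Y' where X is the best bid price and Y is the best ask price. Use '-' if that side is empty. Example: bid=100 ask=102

After op 1 [order #1] market_buy(qty=6): fills=none; bids=[-] asks=[-]
After op 2 [order #2] limit_sell(price=97, qty=6): fills=none; bids=[-] asks=[#2:6@97]
After op 3 cancel(order #2): fills=none; bids=[-] asks=[-]
After op 4 [order #3] limit_buy(price=97, qty=4): fills=none; bids=[#3:4@97] asks=[-]
After op 5 cancel(order #2): fills=none; bids=[#3:4@97] asks=[-]
After op 6 [order #4] limit_sell(price=100, qty=10): fills=none; bids=[#3:4@97] asks=[#4:10@100]
After op 7 [order #5] market_sell(qty=3): fills=#3x#5:3@97; bids=[#3:1@97] asks=[#4:10@100]
After op 8 [order #6] limit_buy(price=96, qty=8): fills=none; bids=[#3:1@97 #6:8@96] asks=[#4:10@100]

Answer: bid=- ask=-
bid=- ask=97
bid=- ask=-
bid=97 ask=-
bid=97 ask=-
bid=97 ask=100
bid=97 ask=100
bid=97 ask=100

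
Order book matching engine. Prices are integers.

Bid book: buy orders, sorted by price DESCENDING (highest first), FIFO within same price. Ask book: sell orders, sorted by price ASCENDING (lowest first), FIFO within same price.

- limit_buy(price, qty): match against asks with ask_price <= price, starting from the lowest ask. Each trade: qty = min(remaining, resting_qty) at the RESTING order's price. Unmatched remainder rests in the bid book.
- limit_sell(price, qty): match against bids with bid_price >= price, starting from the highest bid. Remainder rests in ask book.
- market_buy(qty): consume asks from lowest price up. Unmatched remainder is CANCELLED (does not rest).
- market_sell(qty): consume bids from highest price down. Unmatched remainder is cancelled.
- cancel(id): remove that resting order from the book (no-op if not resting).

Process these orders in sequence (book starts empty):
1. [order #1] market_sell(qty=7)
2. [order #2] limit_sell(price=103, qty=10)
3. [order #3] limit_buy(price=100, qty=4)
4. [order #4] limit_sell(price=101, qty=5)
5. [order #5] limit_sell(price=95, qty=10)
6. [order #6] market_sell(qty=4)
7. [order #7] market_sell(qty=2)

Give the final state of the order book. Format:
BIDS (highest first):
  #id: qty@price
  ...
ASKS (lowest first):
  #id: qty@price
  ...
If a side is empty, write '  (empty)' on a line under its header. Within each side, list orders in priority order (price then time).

Answer: BIDS (highest first):
  (empty)
ASKS (lowest first):
  #5: 6@95
  #4: 5@101
  #2: 10@103

Derivation:
After op 1 [order #1] market_sell(qty=7): fills=none; bids=[-] asks=[-]
After op 2 [order #2] limit_sell(price=103, qty=10): fills=none; bids=[-] asks=[#2:10@103]
After op 3 [order #3] limit_buy(price=100, qty=4): fills=none; bids=[#3:4@100] asks=[#2:10@103]
After op 4 [order #4] limit_sell(price=101, qty=5): fills=none; bids=[#3:4@100] asks=[#4:5@101 #2:10@103]
After op 5 [order #5] limit_sell(price=95, qty=10): fills=#3x#5:4@100; bids=[-] asks=[#5:6@95 #4:5@101 #2:10@103]
After op 6 [order #6] market_sell(qty=4): fills=none; bids=[-] asks=[#5:6@95 #4:5@101 #2:10@103]
After op 7 [order #7] market_sell(qty=2): fills=none; bids=[-] asks=[#5:6@95 #4:5@101 #2:10@103]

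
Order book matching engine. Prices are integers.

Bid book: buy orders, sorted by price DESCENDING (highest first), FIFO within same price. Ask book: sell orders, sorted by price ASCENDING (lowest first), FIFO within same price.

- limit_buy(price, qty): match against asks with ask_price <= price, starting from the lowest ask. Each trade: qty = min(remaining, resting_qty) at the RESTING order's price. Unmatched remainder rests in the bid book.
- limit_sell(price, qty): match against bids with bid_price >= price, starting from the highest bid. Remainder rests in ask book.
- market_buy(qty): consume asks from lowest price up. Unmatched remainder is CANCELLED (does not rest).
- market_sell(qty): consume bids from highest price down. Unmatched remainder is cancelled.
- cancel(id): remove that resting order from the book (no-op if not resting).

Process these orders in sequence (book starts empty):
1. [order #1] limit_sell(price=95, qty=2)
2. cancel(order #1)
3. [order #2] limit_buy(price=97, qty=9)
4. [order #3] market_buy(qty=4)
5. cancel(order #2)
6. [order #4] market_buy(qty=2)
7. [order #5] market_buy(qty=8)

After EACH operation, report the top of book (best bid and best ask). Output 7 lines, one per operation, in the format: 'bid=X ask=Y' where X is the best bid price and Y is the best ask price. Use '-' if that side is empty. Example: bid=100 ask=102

Answer: bid=- ask=95
bid=- ask=-
bid=97 ask=-
bid=97 ask=-
bid=- ask=-
bid=- ask=-
bid=- ask=-

Derivation:
After op 1 [order #1] limit_sell(price=95, qty=2): fills=none; bids=[-] asks=[#1:2@95]
After op 2 cancel(order #1): fills=none; bids=[-] asks=[-]
After op 3 [order #2] limit_buy(price=97, qty=9): fills=none; bids=[#2:9@97] asks=[-]
After op 4 [order #3] market_buy(qty=4): fills=none; bids=[#2:9@97] asks=[-]
After op 5 cancel(order #2): fills=none; bids=[-] asks=[-]
After op 6 [order #4] market_buy(qty=2): fills=none; bids=[-] asks=[-]
After op 7 [order #5] market_buy(qty=8): fills=none; bids=[-] asks=[-]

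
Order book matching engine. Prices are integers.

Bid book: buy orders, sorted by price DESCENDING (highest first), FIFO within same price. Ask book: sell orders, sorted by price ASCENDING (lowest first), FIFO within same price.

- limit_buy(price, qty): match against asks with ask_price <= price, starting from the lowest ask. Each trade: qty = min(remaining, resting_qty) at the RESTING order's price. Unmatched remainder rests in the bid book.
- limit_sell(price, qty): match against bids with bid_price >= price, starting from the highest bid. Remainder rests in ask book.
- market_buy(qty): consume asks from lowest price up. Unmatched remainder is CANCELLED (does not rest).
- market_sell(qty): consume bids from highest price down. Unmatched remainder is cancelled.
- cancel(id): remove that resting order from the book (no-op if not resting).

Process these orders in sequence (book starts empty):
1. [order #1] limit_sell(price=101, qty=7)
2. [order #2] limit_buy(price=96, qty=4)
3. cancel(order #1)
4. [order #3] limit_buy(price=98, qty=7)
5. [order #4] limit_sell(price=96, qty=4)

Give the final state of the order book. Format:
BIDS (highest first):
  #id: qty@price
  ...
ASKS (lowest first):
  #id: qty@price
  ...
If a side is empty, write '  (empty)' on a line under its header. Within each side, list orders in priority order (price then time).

After op 1 [order #1] limit_sell(price=101, qty=7): fills=none; bids=[-] asks=[#1:7@101]
After op 2 [order #2] limit_buy(price=96, qty=4): fills=none; bids=[#2:4@96] asks=[#1:7@101]
After op 3 cancel(order #1): fills=none; bids=[#2:4@96] asks=[-]
After op 4 [order #3] limit_buy(price=98, qty=7): fills=none; bids=[#3:7@98 #2:4@96] asks=[-]
After op 5 [order #4] limit_sell(price=96, qty=4): fills=#3x#4:4@98; bids=[#3:3@98 #2:4@96] asks=[-]

Answer: BIDS (highest first):
  #3: 3@98
  #2: 4@96
ASKS (lowest first):
  (empty)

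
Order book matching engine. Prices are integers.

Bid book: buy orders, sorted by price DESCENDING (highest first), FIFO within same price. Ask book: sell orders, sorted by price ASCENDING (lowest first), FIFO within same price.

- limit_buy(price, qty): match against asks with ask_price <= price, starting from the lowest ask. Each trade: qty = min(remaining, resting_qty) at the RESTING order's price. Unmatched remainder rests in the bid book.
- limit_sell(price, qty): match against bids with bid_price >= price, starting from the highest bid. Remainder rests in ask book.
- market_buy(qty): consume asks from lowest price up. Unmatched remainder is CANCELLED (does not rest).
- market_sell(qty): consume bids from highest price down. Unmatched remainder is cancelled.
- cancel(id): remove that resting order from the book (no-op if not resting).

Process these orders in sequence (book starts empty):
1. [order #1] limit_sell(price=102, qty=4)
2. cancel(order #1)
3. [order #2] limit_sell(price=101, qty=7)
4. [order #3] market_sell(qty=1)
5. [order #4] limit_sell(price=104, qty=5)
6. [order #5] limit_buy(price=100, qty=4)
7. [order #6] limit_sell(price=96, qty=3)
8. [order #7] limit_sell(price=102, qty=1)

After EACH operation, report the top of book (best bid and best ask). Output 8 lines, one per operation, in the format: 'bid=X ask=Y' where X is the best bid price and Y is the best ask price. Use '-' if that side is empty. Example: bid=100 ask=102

After op 1 [order #1] limit_sell(price=102, qty=4): fills=none; bids=[-] asks=[#1:4@102]
After op 2 cancel(order #1): fills=none; bids=[-] asks=[-]
After op 3 [order #2] limit_sell(price=101, qty=7): fills=none; bids=[-] asks=[#2:7@101]
After op 4 [order #3] market_sell(qty=1): fills=none; bids=[-] asks=[#2:7@101]
After op 5 [order #4] limit_sell(price=104, qty=5): fills=none; bids=[-] asks=[#2:7@101 #4:5@104]
After op 6 [order #5] limit_buy(price=100, qty=4): fills=none; bids=[#5:4@100] asks=[#2:7@101 #4:5@104]
After op 7 [order #6] limit_sell(price=96, qty=3): fills=#5x#6:3@100; bids=[#5:1@100] asks=[#2:7@101 #4:5@104]
After op 8 [order #7] limit_sell(price=102, qty=1): fills=none; bids=[#5:1@100] asks=[#2:7@101 #7:1@102 #4:5@104]

Answer: bid=- ask=102
bid=- ask=-
bid=- ask=101
bid=- ask=101
bid=- ask=101
bid=100 ask=101
bid=100 ask=101
bid=100 ask=101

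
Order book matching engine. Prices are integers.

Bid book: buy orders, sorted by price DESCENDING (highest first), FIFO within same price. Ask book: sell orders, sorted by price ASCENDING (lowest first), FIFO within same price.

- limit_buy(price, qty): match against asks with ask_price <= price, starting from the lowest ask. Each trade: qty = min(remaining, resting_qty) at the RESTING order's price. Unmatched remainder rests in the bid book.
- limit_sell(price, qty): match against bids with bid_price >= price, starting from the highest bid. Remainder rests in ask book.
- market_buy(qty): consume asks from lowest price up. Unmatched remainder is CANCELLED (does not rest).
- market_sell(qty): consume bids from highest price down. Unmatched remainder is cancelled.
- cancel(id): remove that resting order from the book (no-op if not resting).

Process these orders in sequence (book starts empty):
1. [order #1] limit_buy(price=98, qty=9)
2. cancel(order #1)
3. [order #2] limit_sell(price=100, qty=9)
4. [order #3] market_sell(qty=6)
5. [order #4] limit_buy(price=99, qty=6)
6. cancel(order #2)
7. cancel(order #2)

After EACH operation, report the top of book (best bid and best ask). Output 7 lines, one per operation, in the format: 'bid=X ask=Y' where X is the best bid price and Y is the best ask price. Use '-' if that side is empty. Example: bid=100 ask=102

After op 1 [order #1] limit_buy(price=98, qty=9): fills=none; bids=[#1:9@98] asks=[-]
After op 2 cancel(order #1): fills=none; bids=[-] asks=[-]
After op 3 [order #2] limit_sell(price=100, qty=9): fills=none; bids=[-] asks=[#2:9@100]
After op 4 [order #3] market_sell(qty=6): fills=none; bids=[-] asks=[#2:9@100]
After op 5 [order #4] limit_buy(price=99, qty=6): fills=none; bids=[#4:6@99] asks=[#2:9@100]
After op 6 cancel(order #2): fills=none; bids=[#4:6@99] asks=[-]
After op 7 cancel(order #2): fills=none; bids=[#4:6@99] asks=[-]

Answer: bid=98 ask=-
bid=- ask=-
bid=- ask=100
bid=- ask=100
bid=99 ask=100
bid=99 ask=-
bid=99 ask=-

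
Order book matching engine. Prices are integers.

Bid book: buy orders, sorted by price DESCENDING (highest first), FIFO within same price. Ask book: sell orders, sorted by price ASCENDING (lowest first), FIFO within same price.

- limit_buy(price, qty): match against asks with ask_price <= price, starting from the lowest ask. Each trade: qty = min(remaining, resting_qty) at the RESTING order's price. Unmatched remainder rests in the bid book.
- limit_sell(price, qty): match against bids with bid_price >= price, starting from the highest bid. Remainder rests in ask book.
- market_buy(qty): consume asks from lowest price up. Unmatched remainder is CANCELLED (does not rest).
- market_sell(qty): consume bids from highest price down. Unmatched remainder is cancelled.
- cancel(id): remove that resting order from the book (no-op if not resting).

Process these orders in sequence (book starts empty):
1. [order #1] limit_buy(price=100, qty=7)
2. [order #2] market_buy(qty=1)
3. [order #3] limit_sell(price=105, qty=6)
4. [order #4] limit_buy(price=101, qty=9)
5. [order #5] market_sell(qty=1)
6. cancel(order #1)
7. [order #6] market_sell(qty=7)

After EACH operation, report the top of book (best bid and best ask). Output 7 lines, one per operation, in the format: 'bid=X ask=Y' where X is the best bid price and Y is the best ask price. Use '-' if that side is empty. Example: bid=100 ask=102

After op 1 [order #1] limit_buy(price=100, qty=7): fills=none; bids=[#1:7@100] asks=[-]
After op 2 [order #2] market_buy(qty=1): fills=none; bids=[#1:7@100] asks=[-]
After op 3 [order #3] limit_sell(price=105, qty=6): fills=none; bids=[#1:7@100] asks=[#3:6@105]
After op 4 [order #4] limit_buy(price=101, qty=9): fills=none; bids=[#4:9@101 #1:7@100] asks=[#3:6@105]
After op 5 [order #5] market_sell(qty=1): fills=#4x#5:1@101; bids=[#4:8@101 #1:7@100] asks=[#3:6@105]
After op 6 cancel(order #1): fills=none; bids=[#4:8@101] asks=[#3:6@105]
After op 7 [order #6] market_sell(qty=7): fills=#4x#6:7@101; bids=[#4:1@101] asks=[#3:6@105]

Answer: bid=100 ask=-
bid=100 ask=-
bid=100 ask=105
bid=101 ask=105
bid=101 ask=105
bid=101 ask=105
bid=101 ask=105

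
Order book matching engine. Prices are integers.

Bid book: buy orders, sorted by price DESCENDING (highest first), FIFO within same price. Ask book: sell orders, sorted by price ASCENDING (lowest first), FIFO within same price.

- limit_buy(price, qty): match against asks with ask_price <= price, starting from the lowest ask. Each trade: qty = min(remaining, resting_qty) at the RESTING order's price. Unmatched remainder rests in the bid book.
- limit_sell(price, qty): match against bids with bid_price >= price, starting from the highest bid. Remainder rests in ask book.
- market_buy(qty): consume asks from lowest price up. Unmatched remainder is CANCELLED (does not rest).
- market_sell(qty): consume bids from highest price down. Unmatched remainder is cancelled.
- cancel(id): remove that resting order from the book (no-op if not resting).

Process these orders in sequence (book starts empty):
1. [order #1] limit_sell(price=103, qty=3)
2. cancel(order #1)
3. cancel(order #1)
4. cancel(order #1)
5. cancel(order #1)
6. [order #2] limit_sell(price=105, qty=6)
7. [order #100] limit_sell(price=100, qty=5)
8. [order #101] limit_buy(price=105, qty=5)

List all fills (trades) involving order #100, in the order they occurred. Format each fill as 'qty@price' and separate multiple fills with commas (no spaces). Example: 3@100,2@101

After op 1 [order #1] limit_sell(price=103, qty=3): fills=none; bids=[-] asks=[#1:3@103]
After op 2 cancel(order #1): fills=none; bids=[-] asks=[-]
After op 3 cancel(order #1): fills=none; bids=[-] asks=[-]
After op 4 cancel(order #1): fills=none; bids=[-] asks=[-]
After op 5 cancel(order #1): fills=none; bids=[-] asks=[-]
After op 6 [order #2] limit_sell(price=105, qty=6): fills=none; bids=[-] asks=[#2:6@105]
After op 7 [order #100] limit_sell(price=100, qty=5): fills=none; bids=[-] asks=[#100:5@100 #2:6@105]
After op 8 [order #101] limit_buy(price=105, qty=5): fills=#101x#100:5@100; bids=[-] asks=[#2:6@105]

Answer: 5@100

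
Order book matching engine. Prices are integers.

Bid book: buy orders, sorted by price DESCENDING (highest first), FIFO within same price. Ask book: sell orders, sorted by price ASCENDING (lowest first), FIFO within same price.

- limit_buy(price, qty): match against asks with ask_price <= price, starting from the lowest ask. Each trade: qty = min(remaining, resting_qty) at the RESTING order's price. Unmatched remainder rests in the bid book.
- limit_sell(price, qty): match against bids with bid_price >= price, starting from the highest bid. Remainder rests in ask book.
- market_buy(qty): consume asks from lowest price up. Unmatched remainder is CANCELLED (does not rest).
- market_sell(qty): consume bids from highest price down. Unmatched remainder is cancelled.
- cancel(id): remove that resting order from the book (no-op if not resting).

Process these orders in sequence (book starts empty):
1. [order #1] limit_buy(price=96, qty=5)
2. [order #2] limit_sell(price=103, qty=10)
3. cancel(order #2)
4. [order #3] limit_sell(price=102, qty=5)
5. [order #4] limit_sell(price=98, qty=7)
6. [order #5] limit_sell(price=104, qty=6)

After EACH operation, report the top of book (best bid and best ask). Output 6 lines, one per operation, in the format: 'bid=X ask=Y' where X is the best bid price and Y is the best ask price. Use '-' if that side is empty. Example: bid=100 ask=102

After op 1 [order #1] limit_buy(price=96, qty=5): fills=none; bids=[#1:5@96] asks=[-]
After op 2 [order #2] limit_sell(price=103, qty=10): fills=none; bids=[#1:5@96] asks=[#2:10@103]
After op 3 cancel(order #2): fills=none; bids=[#1:5@96] asks=[-]
After op 4 [order #3] limit_sell(price=102, qty=5): fills=none; bids=[#1:5@96] asks=[#3:5@102]
After op 5 [order #4] limit_sell(price=98, qty=7): fills=none; bids=[#1:5@96] asks=[#4:7@98 #3:5@102]
After op 6 [order #5] limit_sell(price=104, qty=6): fills=none; bids=[#1:5@96] asks=[#4:7@98 #3:5@102 #5:6@104]

Answer: bid=96 ask=-
bid=96 ask=103
bid=96 ask=-
bid=96 ask=102
bid=96 ask=98
bid=96 ask=98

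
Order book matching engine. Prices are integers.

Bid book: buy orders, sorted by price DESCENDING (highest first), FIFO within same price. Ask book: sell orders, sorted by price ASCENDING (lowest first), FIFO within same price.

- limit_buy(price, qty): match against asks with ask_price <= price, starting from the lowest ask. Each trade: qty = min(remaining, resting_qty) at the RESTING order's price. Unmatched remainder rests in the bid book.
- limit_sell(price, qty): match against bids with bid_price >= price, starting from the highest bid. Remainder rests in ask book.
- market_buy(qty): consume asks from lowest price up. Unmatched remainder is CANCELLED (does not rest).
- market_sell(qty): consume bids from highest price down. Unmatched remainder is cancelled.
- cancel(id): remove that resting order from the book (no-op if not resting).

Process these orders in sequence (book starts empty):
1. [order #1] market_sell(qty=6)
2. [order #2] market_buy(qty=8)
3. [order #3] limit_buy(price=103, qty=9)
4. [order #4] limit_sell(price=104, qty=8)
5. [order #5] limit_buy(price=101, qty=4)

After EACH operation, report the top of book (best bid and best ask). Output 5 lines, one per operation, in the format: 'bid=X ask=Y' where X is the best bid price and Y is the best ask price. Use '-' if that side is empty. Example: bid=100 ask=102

Answer: bid=- ask=-
bid=- ask=-
bid=103 ask=-
bid=103 ask=104
bid=103 ask=104

Derivation:
After op 1 [order #1] market_sell(qty=6): fills=none; bids=[-] asks=[-]
After op 2 [order #2] market_buy(qty=8): fills=none; bids=[-] asks=[-]
After op 3 [order #3] limit_buy(price=103, qty=9): fills=none; bids=[#3:9@103] asks=[-]
After op 4 [order #4] limit_sell(price=104, qty=8): fills=none; bids=[#3:9@103] asks=[#4:8@104]
After op 5 [order #5] limit_buy(price=101, qty=4): fills=none; bids=[#3:9@103 #5:4@101] asks=[#4:8@104]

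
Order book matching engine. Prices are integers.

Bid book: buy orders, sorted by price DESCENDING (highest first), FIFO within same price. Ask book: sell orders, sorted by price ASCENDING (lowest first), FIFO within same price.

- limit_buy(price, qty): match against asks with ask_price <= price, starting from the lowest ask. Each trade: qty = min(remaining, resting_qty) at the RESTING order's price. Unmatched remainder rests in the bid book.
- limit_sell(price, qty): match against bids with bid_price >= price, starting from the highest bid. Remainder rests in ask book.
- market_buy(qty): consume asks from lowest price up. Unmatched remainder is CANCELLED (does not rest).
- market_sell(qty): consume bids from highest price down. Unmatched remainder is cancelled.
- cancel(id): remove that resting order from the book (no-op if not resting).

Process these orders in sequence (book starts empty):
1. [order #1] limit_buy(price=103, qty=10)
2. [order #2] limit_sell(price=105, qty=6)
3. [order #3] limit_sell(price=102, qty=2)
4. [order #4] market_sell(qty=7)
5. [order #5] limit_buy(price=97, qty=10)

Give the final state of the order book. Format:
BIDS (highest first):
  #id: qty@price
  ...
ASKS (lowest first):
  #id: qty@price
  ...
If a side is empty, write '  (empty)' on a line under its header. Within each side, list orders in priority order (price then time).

Answer: BIDS (highest first):
  #1: 1@103
  #5: 10@97
ASKS (lowest first):
  #2: 6@105

Derivation:
After op 1 [order #1] limit_buy(price=103, qty=10): fills=none; bids=[#1:10@103] asks=[-]
After op 2 [order #2] limit_sell(price=105, qty=6): fills=none; bids=[#1:10@103] asks=[#2:6@105]
After op 3 [order #3] limit_sell(price=102, qty=2): fills=#1x#3:2@103; bids=[#1:8@103] asks=[#2:6@105]
After op 4 [order #4] market_sell(qty=7): fills=#1x#4:7@103; bids=[#1:1@103] asks=[#2:6@105]
After op 5 [order #5] limit_buy(price=97, qty=10): fills=none; bids=[#1:1@103 #5:10@97] asks=[#2:6@105]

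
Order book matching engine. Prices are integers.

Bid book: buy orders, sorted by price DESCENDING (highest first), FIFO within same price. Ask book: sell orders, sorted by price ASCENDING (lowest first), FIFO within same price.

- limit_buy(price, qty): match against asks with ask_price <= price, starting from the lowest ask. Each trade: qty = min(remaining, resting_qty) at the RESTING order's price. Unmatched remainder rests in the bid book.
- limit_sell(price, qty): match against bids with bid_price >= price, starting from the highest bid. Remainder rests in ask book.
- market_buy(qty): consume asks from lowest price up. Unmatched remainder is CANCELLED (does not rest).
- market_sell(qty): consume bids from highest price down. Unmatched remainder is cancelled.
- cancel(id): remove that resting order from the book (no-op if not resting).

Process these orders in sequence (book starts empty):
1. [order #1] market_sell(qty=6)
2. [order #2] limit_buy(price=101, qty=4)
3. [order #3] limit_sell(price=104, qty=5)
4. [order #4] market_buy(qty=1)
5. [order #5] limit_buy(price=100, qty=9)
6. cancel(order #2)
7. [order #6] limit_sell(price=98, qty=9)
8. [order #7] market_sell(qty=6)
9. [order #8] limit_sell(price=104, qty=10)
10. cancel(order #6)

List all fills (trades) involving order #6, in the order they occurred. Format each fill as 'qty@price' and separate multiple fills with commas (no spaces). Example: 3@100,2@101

Answer: 9@100

Derivation:
After op 1 [order #1] market_sell(qty=6): fills=none; bids=[-] asks=[-]
After op 2 [order #2] limit_buy(price=101, qty=4): fills=none; bids=[#2:4@101] asks=[-]
After op 3 [order #3] limit_sell(price=104, qty=5): fills=none; bids=[#2:4@101] asks=[#3:5@104]
After op 4 [order #4] market_buy(qty=1): fills=#4x#3:1@104; bids=[#2:4@101] asks=[#3:4@104]
After op 5 [order #5] limit_buy(price=100, qty=9): fills=none; bids=[#2:4@101 #5:9@100] asks=[#3:4@104]
After op 6 cancel(order #2): fills=none; bids=[#5:9@100] asks=[#3:4@104]
After op 7 [order #6] limit_sell(price=98, qty=9): fills=#5x#6:9@100; bids=[-] asks=[#3:4@104]
After op 8 [order #7] market_sell(qty=6): fills=none; bids=[-] asks=[#3:4@104]
After op 9 [order #8] limit_sell(price=104, qty=10): fills=none; bids=[-] asks=[#3:4@104 #8:10@104]
After op 10 cancel(order #6): fills=none; bids=[-] asks=[#3:4@104 #8:10@104]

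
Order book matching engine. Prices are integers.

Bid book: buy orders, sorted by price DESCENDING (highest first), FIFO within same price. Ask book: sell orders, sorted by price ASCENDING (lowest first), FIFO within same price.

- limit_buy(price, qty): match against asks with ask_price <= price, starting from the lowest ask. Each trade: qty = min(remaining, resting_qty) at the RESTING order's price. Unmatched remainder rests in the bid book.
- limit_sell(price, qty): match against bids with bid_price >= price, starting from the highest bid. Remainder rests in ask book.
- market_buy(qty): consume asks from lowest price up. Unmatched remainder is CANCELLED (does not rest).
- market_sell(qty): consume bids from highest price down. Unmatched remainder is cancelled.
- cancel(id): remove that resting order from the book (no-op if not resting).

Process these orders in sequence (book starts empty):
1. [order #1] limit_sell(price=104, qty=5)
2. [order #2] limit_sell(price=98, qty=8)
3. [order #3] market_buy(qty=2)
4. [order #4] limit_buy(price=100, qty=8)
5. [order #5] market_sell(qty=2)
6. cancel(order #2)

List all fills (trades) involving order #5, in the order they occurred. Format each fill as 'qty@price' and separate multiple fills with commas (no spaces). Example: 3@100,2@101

Answer: 2@100

Derivation:
After op 1 [order #1] limit_sell(price=104, qty=5): fills=none; bids=[-] asks=[#1:5@104]
After op 2 [order #2] limit_sell(price=98, qty=8): fills=none; bids=[-] asks=[#2:8@98 #1:5@104]
After op 3 [order #3] market_buy(qty=2): fills=#3x#2:2@98; bids=[-] asks=[#2:6@98 #1:5@104]
After op 4 [order #4] limit_buy(price=100, qty=8): fills=#4x#2:6@98; bids=[#4:2@100] asks=[#1:5@104]
After op 5 [order #5] market_sell(qty=2): fills=#4x#5:2@100; bids=[-] asks=[#1:5@104]
After op 6 cancel(order #2): fills=none; bids=[-] asks=[#1:5@104]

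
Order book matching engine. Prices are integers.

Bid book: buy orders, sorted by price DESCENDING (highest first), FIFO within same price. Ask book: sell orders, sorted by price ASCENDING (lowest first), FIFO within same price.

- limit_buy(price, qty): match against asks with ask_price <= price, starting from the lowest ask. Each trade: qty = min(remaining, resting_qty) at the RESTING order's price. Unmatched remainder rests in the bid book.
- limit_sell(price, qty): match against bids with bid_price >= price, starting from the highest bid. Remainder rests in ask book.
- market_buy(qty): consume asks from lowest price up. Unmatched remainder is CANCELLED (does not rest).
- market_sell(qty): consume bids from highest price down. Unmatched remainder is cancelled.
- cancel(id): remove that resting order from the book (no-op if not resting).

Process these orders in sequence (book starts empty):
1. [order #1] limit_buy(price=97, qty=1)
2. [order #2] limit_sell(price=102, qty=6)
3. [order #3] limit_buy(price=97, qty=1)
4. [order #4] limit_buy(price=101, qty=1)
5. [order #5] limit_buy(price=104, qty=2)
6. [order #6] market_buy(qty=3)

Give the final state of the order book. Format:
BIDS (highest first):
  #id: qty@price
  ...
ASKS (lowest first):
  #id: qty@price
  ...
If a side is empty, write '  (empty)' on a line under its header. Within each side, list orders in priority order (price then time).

Answer: BIDS (highest first):
  #4: 1@101
  #1: 1@97
  #3: 1@97
ASKS (lowest first):
  #2: 1@102

Derivation:
After op 1 [order #1] limit_buy(price=97, qty=1): fills=none; bids=[#1:1@97] asks=[-]
After op 2 [order #2] limit_sell(price=102, qty=6): fills=none; bids=[#1:1@97] asks=[#2:6@102]
After op 3 [order #3] limit_buy(price=97, qty=1): fills=none; bids=[#1:1@97 #3:1@97] asks=[#2:6@102]
After op 4 [order #4] limit_buy(price=101, qty=1): fills=none; bids=[#4:1@101 #1:1@97 #3:1@97] asks=[#2:6@102]
After op 5 [order #5] limit_buy(price=104, qty=2): fills=#5x#2:2@102; bids=[#4:1@101 #1:1@97 #3:1@97] asks=[#2:4@102]
After op 6 [order #6] market_buy(qty=3): fills=#6x#2:3@102; bids=[#4:1@101 #1:1@97 #3:1@97] asks=[#2:1@102]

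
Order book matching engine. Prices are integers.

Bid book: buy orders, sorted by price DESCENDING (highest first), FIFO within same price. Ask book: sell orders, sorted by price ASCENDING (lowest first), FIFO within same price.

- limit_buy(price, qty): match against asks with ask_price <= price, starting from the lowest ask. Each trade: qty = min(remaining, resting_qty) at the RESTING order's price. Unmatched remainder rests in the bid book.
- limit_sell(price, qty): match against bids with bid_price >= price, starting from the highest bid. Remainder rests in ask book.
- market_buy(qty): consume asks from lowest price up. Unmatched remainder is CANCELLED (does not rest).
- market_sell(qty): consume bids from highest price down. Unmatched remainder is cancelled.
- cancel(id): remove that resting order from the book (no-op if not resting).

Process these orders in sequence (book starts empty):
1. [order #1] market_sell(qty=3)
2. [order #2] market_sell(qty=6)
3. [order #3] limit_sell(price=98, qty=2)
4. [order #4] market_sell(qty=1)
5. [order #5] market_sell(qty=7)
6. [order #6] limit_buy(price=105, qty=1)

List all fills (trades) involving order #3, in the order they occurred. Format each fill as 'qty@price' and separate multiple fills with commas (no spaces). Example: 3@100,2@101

Answer: 1@98

Derivation:
After op 1 [order #1] market_sell(qty=3): fills=none; bids=[-] asks=[-]
After op 2 [order #2] market_sell(qty=6): fills=none; bids=[-] asks=[-]
After op 3 [order #3] limit_sell(price=98, qty=2): fills=none; bids=[-] asks=[#3:2@98]
After op 4 [order #4] market_sell(qty=1): fills=none; bids=[-] asks=[#3:2@98]
After op 5 [order #5] market_sell(qty=7): fills=none; bids=[-] asks=[#3:2@98]
After op 6 [order #6] limit_buy(price=105, qty=1): fills=#6x#3:1@98; bids=[-] asks=[#3:1@98]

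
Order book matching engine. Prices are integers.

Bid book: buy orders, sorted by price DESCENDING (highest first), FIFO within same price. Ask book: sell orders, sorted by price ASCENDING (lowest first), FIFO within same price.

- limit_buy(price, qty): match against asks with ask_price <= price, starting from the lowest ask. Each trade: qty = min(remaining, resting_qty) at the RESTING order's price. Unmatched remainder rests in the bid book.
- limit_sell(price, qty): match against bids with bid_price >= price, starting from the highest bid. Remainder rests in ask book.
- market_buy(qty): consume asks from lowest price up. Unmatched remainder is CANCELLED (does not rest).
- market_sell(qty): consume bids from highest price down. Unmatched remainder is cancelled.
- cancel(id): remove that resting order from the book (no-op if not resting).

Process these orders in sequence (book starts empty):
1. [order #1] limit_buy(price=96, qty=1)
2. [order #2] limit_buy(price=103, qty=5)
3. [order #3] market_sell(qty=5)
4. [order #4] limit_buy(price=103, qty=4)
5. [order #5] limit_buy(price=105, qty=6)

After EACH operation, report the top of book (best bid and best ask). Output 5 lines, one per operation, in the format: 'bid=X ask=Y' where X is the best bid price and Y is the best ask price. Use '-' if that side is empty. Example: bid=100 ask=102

After op 1 [order #1] limit_buy(price=96, qty=1): fills=none; bids=[#1:1@96] asks=[-]
After op 2 [order #2] limit_buy(price=103, qty=5): fills=none; bids=[#2:5@103 #1:1@96] asks=[-]
After op 3 [order #3] market_sell(qty=5): fills=#2x#3:5@103; bids=[#1:1@96] asks=[-]
After op 4 [order #4] limit_buy(price=103, qty=4): fills=none; bids=[#4:4@103 #1:1@96] asks=[-]
After op 5 [order #5] limit_buy(price=105, qty=6): fills=none; bids=[#5:6@105 #4:4@103 #1:1@96] asks=[-]

Answer: bid=96 ask=-
bid=103 ask=-
bid=96 ask=-
bid=103 ask=-
bid=105 ask=-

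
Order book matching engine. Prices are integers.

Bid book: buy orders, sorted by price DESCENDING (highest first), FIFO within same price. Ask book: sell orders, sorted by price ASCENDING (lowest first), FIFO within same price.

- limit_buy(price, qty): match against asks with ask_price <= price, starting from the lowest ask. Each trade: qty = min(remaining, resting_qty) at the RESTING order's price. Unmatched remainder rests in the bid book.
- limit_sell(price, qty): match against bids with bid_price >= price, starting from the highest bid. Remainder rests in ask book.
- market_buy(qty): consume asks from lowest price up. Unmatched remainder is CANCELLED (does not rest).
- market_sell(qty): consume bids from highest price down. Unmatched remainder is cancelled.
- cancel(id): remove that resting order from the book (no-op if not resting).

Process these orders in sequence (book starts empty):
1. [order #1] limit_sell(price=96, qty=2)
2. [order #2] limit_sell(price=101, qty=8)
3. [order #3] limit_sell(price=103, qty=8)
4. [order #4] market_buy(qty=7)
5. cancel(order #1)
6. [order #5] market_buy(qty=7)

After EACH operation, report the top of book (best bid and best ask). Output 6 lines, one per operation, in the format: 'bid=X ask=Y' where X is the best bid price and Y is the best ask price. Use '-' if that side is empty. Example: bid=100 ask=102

After op 1 [order #1] limit_sell(price=96, qty=2): fills=none; bids=[-] asks=[#1:2@96]
After op 2 [order #2] limit_sell(price=101, qty=8): fills=none; bids=[-] asks=[#1:2@96 #2:8@101]
After op 3 [order #3] limit_sell(price=103, qty=8): fills=none; bids=[-] asks=[#1:2@96 #2:8@101 #3:8@103]
After op 4 [order #4] market_buy(qty=7): fills=#4x#1:2@96 #4x#2:5@101; bids=[-] asks=[#2:3@101 #3:8@103]
After op 5 cancel(order #1): fills=none; bids=[-] asks=[#2:3@101 #3:8@103]
After op 6 [order #5] market_buy(qty=7): fills=#5x#2:3@101 #5x#3:4@103; bids=[-] asks=[#3:4@103]

Answer: bid=- ask=96
bid=- ask=96
bid=- ask=96
bid=- ask=101
bid=- ask=101
bid=- ask=103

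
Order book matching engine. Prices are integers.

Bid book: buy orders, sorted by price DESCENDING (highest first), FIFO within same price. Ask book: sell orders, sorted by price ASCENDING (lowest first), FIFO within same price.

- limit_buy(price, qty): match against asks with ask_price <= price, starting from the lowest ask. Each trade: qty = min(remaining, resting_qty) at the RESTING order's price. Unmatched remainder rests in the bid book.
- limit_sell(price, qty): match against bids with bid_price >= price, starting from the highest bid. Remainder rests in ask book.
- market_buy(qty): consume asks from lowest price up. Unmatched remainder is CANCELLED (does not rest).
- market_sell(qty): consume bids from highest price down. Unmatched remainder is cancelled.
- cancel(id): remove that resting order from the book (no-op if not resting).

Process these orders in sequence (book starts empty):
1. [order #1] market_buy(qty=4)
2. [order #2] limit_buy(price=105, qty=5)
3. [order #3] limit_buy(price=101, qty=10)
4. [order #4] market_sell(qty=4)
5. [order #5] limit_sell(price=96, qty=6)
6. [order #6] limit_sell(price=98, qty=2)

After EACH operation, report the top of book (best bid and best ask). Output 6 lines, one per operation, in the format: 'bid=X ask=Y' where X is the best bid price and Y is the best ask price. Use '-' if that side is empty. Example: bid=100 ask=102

Answer: bid=- ask=-
bid=105 ask=-
bid=105 ask=-
bid=105 ask=-
bid=101 ask=-
bid=101 ask=-

Derivation:
After op 1 [order #1] market_buy(qty=4): fills=none; bids=[-] asks=[-]
After op 2 [order #2] limit_buy(price=105, qty=5): fills=none; bids=[#2:5@105] asks=[-]
After op 3 [order #3] limit_buy(price=101, qty=10): fills=none; bids=[#2:5@105 #3:10@101] asks=[-]
After op 4 [order #4] market_sell(qty=4): fills=#2x#4:4@105; bids=[#2:1@105 #3:10@101] asks=[-]
After op 5 [order #5] limit_sell(price=96, qty=6): fills=#2x#5:1@105 #3x#5:5@101; bids=[#3:5@101] asks=[-]
After op 6 [order #6] limit_sell(price=98, qty=2): fills=#3x#6:2@101; bids=[#3:3@101] asks=[-]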